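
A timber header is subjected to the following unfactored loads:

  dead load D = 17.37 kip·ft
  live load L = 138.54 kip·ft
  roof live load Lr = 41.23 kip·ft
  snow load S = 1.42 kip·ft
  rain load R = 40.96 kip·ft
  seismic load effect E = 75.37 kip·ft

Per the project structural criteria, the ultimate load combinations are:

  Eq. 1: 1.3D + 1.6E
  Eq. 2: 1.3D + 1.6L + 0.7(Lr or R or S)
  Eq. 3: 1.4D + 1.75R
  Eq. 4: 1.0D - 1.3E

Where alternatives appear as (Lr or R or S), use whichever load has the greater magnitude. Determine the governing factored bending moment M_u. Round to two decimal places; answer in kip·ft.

273.11 kip·ft

(Lr or R or S) → Lr = 41.23 kip·ft.
Eq. 1: 1.3(17.37) + 1.6(75.37) = 22.58 + 120.59 = 143.17
Eq. 2: 1.3(17.37) + 1.6(138.54) + 0.7(41.23) = 273.11
Eq. 3: 1.4(17.37) + 1.75(40.96) = 24.32 + 71.68 = 96.00
Eq. 4: 1.0(17.37) - 1.3(75.37) = 17.37 - 97.98 = -80.61
Combination 2 governs: M_u = 273.11 kip·ft.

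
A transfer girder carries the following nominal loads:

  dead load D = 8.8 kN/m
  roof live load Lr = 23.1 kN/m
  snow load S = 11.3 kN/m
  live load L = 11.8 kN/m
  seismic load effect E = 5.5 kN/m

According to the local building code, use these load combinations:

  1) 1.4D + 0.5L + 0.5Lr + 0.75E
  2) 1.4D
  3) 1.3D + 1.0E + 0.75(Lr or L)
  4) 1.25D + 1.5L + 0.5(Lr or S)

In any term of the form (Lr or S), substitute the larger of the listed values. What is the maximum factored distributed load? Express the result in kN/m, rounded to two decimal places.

(Lr or L) → Lr = 23.1 kN/m; (Lr or S) → Lr = 23.1 kN/m.
1) 1.4(8.8) + 0.5(11.8) + 0.5(23.1) + 0.75(5.5) = 12.32 + 5.90 + 11.55 + 4.13 = 33.90
2) 1.4(8.8) = 12.32
3) 1.3(8.8) + 1.0(5.5) + 0.75(23.1) = 11.44 + 5.50 + 17.33 = 34.27
4) 1.25(8.8) + 1.5(11.8) + 0.5(23.1) = 11.00 + 17.70 + 11.55 = 40.25
Maximum is from combination 4.

40.25 kN/m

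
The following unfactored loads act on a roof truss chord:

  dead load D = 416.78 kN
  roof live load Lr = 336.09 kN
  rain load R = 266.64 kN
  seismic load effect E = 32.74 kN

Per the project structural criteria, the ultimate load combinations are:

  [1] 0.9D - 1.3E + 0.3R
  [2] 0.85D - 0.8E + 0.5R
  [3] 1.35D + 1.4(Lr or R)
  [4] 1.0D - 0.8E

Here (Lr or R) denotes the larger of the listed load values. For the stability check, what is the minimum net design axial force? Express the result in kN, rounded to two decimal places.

390.59 kN

(Lr or R) → Lr = 336.09 kN.
[1] 0.9(416.78) - 1.3(32.74) + 0.3(266.64) = 412.53
[2] 0.85(416.78) - 0.8(32.74) + 0.5(266.64) = 461.39
[3] 1.35(416.78) + 1.4(336.09) = 1033.18
[4] 1.0(416.78) - 0.8(32.74) = 390.59
Combination 4 gives the minimum: 390.59 kN.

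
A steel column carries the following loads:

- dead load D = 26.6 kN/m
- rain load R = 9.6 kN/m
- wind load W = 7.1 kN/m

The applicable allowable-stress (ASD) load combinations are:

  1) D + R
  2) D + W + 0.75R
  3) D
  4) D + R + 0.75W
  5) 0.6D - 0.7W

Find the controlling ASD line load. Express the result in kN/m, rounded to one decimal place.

41.5 kN/m

1) 1.0(26.6) + 1.0(9.6) = 36.2
2) 1.0(26.6) + 1.0(7.1) + 0.75(9.6) = 40.9
3) 1.0(26.6) = 26.6
4) 1.0(26.6) + 1.0(9.6) + 0.75(7.1) = 41.5
5) 0.6(26.6) - 0.7(7.1) = 11.0
Maximum is from combination 4.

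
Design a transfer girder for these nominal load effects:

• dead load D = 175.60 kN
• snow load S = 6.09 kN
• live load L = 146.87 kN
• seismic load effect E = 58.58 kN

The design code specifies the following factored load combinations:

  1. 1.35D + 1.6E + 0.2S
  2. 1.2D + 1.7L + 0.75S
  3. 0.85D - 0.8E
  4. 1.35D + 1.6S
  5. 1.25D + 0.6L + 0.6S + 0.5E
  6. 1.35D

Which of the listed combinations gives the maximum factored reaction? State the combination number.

1. 1.35(175.60) + 1.6(58.58) + 0.2(6.09) = 237.06 + 93.73 + 1.22 = 332.01
2. 1.2(175.60) + 1.7(146.87) + 0.75(6.09) = 210.72 + 249.68 + 4.57 = 464.97
3. 0.85(175.60) - 0.8(58.58) = 149.26 - 46.86 = 102.40
4. 1.35(175.60) + 1.6(6.09) = 237.06 + 9.74 = 246.80
5. 1.25(175.60) + 0.6(146.87) + 0.6(6.09) + 0.5(58.58) = 340.57
6. 1.35(175.60) = 237.06
The largest value is 464.97 kN from combination 2.

Combination 2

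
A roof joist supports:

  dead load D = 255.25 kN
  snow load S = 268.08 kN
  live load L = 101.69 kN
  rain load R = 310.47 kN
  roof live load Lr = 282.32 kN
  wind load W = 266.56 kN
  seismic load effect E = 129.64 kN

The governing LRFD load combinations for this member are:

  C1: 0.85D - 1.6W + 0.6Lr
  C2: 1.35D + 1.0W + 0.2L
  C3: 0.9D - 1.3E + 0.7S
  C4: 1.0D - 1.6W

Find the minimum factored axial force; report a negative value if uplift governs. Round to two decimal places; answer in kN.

C1: 0.85(255.25) - 1.6(266.56) + 0.6(282.32) = -40.14
C2: 1.35(255.25) + 1.0(266.56) + 0.2(101.69) = 344.59 + 266.56 + 20.34 = 631.49
C3: 0.9(255.25) - 1.3(129.64) + 0.7(268.08) = 248.85
C4: 1.0(255.25) - 1.6(266.56) = 255.25 - 426.50 = -171.25
Combination 4 gives the minimum: -171.25 kN.

-171.25 kN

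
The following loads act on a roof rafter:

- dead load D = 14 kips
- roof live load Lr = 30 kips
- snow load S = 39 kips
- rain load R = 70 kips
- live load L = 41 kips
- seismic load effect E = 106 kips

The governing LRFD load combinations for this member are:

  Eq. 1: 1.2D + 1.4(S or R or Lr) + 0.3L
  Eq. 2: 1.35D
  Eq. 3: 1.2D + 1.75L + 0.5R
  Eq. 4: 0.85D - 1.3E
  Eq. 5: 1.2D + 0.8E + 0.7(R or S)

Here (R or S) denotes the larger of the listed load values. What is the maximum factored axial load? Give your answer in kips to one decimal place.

(S or R or Lr) → R = 70 kips; (R or S) → R = 70 kips.
Eq. 1: 1.2(14) + 1.4(70) + 0.3(41) = 16.8 + 98.0 + 12.3 = 127.1
Eq. 2: 1.35(14) = 18.9
Eq. 3: 1.2(14) + 1.75(41) + 0.5(70) = 16.8 + 71.8 + 35.0 = 123.6
Eq. 4: 0.85(14) - 1.3(106) = 11.9 - 137.8 = -125.9
Eq. 5: 1.2(14) + 0.8(106) + 0.7(70) = 16.8 + 84.8 + 49.0 = 150.6
The controlling combination is 5, giving 150.6 kips.

150.6 kips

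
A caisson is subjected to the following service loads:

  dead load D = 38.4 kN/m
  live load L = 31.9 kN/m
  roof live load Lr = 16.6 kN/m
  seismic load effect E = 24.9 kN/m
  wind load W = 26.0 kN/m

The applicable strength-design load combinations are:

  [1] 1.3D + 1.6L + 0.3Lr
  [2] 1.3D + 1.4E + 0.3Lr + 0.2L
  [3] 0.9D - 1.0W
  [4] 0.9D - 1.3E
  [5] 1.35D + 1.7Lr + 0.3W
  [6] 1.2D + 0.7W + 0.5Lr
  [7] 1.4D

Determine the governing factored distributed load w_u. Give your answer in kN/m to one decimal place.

[1] 1.3(38.4) + 1.6(31.9) + 0.3(16.6) = 105.9
[2] 1.3(38.4) + 1.4(24.9) + 0.3(16.6) + 0.2(31.9) = 96.1
[3] 0.9(38.4) - 1.0(26.0) = 8.6
[4] 0.9(38.4) - 1.3(24.9) = 2.2
[5] 1.35(38.4) + 1.7(16.6) + 0.3(26.0) = 87.9
[6] 1.2(38.4) + 0.7(26.0) + 0.5(16.6) = 72.6
[7] 1.4(38.4) = 53.8
Combination 1 governs: w_u = 105.9 kN/m.

105.9 kN/m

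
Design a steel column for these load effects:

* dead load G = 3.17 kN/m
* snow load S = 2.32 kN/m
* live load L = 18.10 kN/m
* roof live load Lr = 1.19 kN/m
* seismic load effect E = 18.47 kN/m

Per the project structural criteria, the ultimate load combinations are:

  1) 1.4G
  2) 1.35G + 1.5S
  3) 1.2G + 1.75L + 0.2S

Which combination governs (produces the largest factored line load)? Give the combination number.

1) 1.4(3.17) = 4.44
2) 1.35(3.17) + 1.5(2.32) = 4.28 + 3.48 = 7.76
3) 1.2(3.17) + 1.75(18.10) + 0.2(2.32) = 3.80 + 31.68 + 0.46 = 35.94
The largest value is 35.94 kN/m from combination 3.

Combination 3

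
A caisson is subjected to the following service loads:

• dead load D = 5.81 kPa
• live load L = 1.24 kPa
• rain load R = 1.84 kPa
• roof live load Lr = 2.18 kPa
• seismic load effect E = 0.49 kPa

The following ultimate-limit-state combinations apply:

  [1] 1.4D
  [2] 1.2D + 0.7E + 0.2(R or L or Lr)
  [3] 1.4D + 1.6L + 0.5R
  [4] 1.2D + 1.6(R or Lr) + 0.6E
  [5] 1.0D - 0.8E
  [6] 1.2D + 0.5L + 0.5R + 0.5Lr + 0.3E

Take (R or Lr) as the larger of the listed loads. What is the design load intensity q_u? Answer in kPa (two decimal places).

11.04 kPa

(R or L or Lr) → Lr = 2.18 kPa; (R or Lr) → Lr = 2.18 kPa.
[1] 1.4(5.81) = 8.13
[2] 1.2(5.81) + 0.7(0.49) + 0.2(2.18) = 6.97 + 0.34 + 0.44 = 7.75
[3] 1.4(5.81) + 1.6(1.24) + 0.5(1.84) = 11.04
[4] 1.2(5.81) + 1.6(2.18) + 0.6(0.49) = 6.97 + 3.49 + 0.29 = 10.75
[5] 1.0(5.81) - 0.8(0.49) = 5.81 - 0.39 = 5.42
[6] 1.2(5.81) + 0.5(1.24) + 0.5(1.84) + 0.5(2.18) + 0.3(0.49) = 6.97 + 0.62 + 0.92 + 1.09 + 0.15 = 9.75
Maximum is from combination 3.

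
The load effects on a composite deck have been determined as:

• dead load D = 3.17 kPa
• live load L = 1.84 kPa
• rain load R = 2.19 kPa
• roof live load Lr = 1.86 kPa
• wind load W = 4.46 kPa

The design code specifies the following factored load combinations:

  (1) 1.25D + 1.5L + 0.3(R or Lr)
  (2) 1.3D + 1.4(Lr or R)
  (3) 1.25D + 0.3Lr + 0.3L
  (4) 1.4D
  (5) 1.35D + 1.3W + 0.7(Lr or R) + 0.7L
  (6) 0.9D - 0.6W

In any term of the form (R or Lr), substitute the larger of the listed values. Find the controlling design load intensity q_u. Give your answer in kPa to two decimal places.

12.90 kPa

(R or Lr) → R = 2.19 kPa; (Lr or R) → R = 2.19 kPa.
(1) 1.25(3.17) + 1.5(1.84) + 0.3(2.19) = 3.96 + 2.76 + 0.66 = 7.38
(2) 1.3(3.17) + 1.4(2.19) = 4.12 + 3.07 = 7.19
(3) 1.25(3.17) + 0.3(1.86) + 0.3(1.84) = 3.96 + 0.56 + 0.55 = 5.07
(4) 1.4(3.17) = 4.44
(5) 1.35(3.17) + 1.3(4.46) + 0.7(2.19) + 0.7(1.84) = 4.28 + 5.80 + 1.53 + 1.29 = 12.90
(6) 0.9(3.17) - 0.6(4.46) = 0.18
The controlling combination is 5, giving 12.90 kPa.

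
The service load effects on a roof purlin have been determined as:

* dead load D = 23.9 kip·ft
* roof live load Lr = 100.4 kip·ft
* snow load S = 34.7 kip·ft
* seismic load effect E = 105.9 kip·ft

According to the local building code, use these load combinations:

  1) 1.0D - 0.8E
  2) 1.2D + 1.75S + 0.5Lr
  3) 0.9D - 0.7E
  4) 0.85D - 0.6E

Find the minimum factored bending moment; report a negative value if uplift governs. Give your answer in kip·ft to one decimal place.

-60.8 kip·ft

1) 1.0(23.9) - 0.8(105.9) = 23.9 - 84.7 = -60.8
2) 1.2(23.9) + 1.75(34.7) + 0.5(100.4) = 28.7 + 60.7 + 50.2 = 139.6
3) 0.9(23.9) - 0.7(105.9) = 21.5 - 74.1 = -52.6
4) 0.85(23.9) - 0.6(105.9) = 20.3 - 63.5 = -43.2
Combination 1 gives the minimum: -60.8 kip·ft.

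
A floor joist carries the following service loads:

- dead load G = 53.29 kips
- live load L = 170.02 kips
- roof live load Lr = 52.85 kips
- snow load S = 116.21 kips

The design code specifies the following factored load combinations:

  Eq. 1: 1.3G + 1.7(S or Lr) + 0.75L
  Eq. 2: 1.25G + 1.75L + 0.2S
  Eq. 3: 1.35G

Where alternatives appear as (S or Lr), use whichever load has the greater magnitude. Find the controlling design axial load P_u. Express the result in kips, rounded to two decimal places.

394.35 kips

(S or Lr) → S = 116.21 kips.
Eq. 1: 1.3(53.29) + 1.7(116.21) + 0.75(170.02) = 394.35
Eq. 2: 1.25(53.29) + 1.75(170.02) + 0.2(116.21) = 66.61 + 297.54 + 23.24 = 387.39
Eq. 3: 1.35(53.29) = 71.94
The controlling combination is 1, giving 394.35 kips.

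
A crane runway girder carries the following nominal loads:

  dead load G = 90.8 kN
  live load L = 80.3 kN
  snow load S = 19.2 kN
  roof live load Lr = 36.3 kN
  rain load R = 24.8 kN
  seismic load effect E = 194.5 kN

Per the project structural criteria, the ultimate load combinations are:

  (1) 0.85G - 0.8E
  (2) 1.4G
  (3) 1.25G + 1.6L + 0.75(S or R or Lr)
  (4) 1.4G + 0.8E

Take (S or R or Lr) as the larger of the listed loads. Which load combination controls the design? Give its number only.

(S or R or Lr) → Lr = 36.3 kN.
(1) 0.85(90.8) - 0.8(194.5) = -78.4
(2) 1.4(90.8) = 127.1
(3) 1.25(90.8) + 1.6(80.3) + 0.75(36.3) = 269.2
(4) 1.4(90.8) + 0.8(194.5) = 282.7
The largest value is 282.7 kN from combination 4.

Combination 4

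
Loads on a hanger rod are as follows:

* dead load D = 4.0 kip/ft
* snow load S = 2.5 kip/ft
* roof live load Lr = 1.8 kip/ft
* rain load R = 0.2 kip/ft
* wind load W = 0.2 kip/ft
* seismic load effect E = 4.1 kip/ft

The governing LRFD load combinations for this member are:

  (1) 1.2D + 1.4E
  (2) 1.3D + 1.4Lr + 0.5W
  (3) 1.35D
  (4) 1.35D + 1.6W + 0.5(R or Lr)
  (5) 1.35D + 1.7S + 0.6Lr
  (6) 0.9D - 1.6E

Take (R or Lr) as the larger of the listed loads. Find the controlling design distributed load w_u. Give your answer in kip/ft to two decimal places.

10.73 kip/ft

(R or Lr) → Lr = 1.8 kip/ft.
(1) 1.2(4.0) + 1.4(4.1) = 4.80 + 5.74 = 10.54
(2) 1.3(4.0) + 1.4(1.8) + 0.5(0.2) = 5.20 + 2.52 + 0.10 = 7.82
(3) 1.35(4.0) = 5.40
(4) 1.35(4.0) + 1.6(0.2) + 0.5(1.8) = 5.40 + 0.32 + 0.90 = 6.62
(5) 1.35(4.0) + 1.7(2.5) + 0.6(1.8) = 5.40 + 4.25 + 1.08 = 10.73
(6) 0.9(4.0) - 1.6(4.1) = 3.60 - 6.56 = -2.96
Combination 5 governs: w_u = 10.73 kip/ft.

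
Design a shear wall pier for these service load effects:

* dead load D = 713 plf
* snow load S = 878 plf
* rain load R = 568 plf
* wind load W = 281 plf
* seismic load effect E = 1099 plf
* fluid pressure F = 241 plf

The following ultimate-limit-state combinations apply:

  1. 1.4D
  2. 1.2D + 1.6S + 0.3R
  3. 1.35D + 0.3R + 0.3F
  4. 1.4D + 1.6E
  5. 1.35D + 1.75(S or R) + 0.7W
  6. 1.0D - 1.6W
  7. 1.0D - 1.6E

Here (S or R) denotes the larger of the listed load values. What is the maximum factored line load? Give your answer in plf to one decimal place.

(S or R) → S = 878 plf.
1. 1.4(713) = 998.2
2. 1.2(713) + 1.6(878) + 0.3(568) = 2430.8
3. 1.35(713) + 0.3(568) + 0.3(241) = 1205.3
4. 1.4(713) + 1.6(1099) = 2756.6
5. 1.35(713) + 1.75(878) + 0.7(281) = 2695.8
6. 1.0(713) - 1.6(281) = 263.4
7. 1.0(713) - 1.6(1099) = -1045.4
Maximum is from combination 4.

2756.6 plf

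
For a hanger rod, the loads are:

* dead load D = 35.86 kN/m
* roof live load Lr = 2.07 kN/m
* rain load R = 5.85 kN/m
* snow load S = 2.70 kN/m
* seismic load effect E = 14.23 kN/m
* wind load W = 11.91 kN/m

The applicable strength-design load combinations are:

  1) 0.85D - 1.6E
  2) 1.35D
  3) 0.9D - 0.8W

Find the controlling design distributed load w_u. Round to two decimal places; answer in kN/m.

1) 0.85(35.86) - 1.6(14.23) = 30.48 - 22.77 = 7.71
2) 1.35(35.86) = 48.41
3) 0.9(35.86) - 0.8(11.91) = 22.75
Maximum is from combination 2.

48.41 kN/m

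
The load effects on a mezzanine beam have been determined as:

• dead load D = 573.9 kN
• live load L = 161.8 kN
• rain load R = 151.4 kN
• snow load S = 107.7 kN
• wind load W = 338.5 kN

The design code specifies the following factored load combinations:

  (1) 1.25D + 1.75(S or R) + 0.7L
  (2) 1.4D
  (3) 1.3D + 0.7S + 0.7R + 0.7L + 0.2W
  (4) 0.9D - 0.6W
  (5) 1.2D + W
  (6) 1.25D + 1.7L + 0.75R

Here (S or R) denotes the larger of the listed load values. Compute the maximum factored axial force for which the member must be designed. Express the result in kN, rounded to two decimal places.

1108.40 kN

(S or R) → R = 151.4 kN.
(1) 1.25(573.9) + 1.75(151.4) + 0.7(161.8) = 717.38 + 264.95 + 113.26 = 1095.59
(2) 1.4(573.9) = 803.46
(3) 1.3(573.9) + 0.7(107.7) + 0.7(151.4) + 0.7(161.8) + 0.2(338.5) = 746.07 + 75.39 + 105.98 + 113.26 + 67.70 = 1108.40
(4) 0.9(573.9) - 0.6(338.5) = 516.51 - 203.10 = 313.41
(5) 1.2(573.9) + 1.0(338.5) = 688.68 + 338.50 = 1027.18
(6) 1.25(573.9) + 1.7(161.8) + 0.75(151.4) = 717.38 + 275.06 + 113.55 = 1105.99
The controlling combination is 3, giving 1108.40 kN.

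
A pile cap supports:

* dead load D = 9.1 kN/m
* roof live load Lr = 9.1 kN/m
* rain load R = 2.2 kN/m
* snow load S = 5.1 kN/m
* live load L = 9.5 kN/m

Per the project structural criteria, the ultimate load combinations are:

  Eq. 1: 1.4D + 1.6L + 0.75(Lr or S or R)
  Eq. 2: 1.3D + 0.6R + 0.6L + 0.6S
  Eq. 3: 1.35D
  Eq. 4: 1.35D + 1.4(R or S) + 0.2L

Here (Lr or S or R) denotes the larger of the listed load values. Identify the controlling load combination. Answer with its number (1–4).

Combination 1

(Lr or S or R) → Lr = 9.1 kN/m; (R or S) → S = 5.1 kN/m.
Eq. 1: 1.4(9.1) + 1.6(9.5) + 0.75(9.1) = 34.8
Eq. 2: 1.3(9.1) + 0.6(2.2) + 0.6(9.5) + 0.6(5.1) = 11.8 + 1.3 + 5.7 + 3.1 = 21.9
Eq. 3: 1.35(9.1) = 12.3
Eq. 4: 1.35(9.1) + 1.4(5.1) + 0.2(9.5) = 12.3 + 7.1 + 1.9 = 21.3
The largest value is 34.8 kN/m from combination 1.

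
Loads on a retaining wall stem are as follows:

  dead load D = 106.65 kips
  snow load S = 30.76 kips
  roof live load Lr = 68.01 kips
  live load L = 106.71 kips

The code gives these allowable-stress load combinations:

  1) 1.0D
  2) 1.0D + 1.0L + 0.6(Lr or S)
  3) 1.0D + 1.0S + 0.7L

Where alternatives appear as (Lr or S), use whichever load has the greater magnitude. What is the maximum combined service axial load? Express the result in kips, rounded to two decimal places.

254.17 kips

(Lr or S) → Lr = 68.01 kips.
1) 1.0(106.65) = 106.65
2) 1.0(106.65) + 1.0(106.71) + 0.6(68.01) = 254.17
3) 1.0(106.65) + 1.0(30.76) + 0.7(106.71) = 212.11
The controlling combination is 2, giving 254.17 kips.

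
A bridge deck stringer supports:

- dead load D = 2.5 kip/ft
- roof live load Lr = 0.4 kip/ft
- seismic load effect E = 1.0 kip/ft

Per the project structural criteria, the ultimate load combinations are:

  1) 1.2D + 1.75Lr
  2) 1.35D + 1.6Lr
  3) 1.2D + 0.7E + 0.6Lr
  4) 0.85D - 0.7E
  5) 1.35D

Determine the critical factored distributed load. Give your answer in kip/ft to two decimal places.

1) 1.2(2.5) + 1.75(0.4) = 3.00 + 0.70 = 3.70
2) 1.35(2.5) + 1.6(0.4) = 3.38 + 0.64 = 4.02
3) 1.2(2.5) + 0.7(1.0) + 0.6(0.4) = 3.00 + 0.70 + 0.24 = 3.94
4) 0.85(2.5) - 0.7(1.0) = 2.13 - 0.70 = 1.43
5) 1.35(2.5) = 3.38
The controlling combination is 2, giving 4.02 kip/ft.

4.02 kip/ft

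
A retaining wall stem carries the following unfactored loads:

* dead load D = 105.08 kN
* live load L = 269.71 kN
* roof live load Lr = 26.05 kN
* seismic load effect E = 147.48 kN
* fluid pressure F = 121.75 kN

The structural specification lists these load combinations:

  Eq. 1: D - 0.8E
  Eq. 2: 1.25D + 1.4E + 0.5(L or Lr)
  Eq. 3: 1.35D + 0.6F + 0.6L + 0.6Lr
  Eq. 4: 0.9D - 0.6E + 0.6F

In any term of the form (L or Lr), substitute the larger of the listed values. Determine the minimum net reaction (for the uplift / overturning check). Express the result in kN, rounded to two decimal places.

(L or Lr) → L = 269.71 kN.
Eq. 1: 1.0(105.08) - 0.8(147.48) = 105.08 - 117.98 = -12.90
Eq. 2: 1.25(105.08) + 1.4(147.48) + 0.5(269.71) = 131.35 + 206.47 + 134.86 = 472.68
Eq. 3: 1.35(105.08) + 0.6(121.75) + 0.6(269.71) + 0.6(26.05) = 392.36
Eq. 4: 0.9(105.08) - 0.6(147.48) + 0.6(121.75) = 94.57 - 88.49 + 73.05 = 79.13
Combination 1 gives the minimum: -12.90 kN.

-12.90 kN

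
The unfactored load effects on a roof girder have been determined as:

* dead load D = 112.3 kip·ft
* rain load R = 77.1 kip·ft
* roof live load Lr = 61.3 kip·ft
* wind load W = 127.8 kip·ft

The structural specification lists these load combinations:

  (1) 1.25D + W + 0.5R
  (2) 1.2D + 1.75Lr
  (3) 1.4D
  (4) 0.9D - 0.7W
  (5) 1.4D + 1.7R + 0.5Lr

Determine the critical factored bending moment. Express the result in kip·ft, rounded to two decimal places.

(1) 1.25(112.3) + 1.0(127.8) + 0.5(77.1) = 306.73
(2) 1.2(112.3) + 1.75(61.3) = 242.04
(3) 1.4(112.3) = 157.22
(4) 0.9(112.3) - 0.7(127.8) = 11.61
(5) 1.4(112.3) + 1.7(77.1) + 0.5(61.3) = 318.94
The controlling combination is 5, giving 318.94 kip·ft.

318.94 kip·ft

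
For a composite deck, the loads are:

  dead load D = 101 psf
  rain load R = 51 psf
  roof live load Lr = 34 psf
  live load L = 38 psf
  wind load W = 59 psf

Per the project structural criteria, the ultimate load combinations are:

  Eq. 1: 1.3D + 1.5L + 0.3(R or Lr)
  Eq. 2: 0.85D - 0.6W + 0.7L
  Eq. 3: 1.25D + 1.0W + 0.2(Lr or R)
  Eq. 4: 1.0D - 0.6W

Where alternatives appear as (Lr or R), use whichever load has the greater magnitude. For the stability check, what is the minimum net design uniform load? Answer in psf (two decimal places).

(R or Lr) → R = 51 psf; (Lr or R) → R = 51 psf.
Eq. 1: 1.3(101) + 1.5(38) + 0.3(51) = 131.30 + 57.00 + 15.30 = 203.60
Eq. 2: 0.85(101) - 0.6(59) + 0.7(38) = 85.85 - 35.40 + 26.60 = 77.05
Eq. 3: 1.25(101) + 1.0(59) + 0.2(51) = 126.25 + 59.00 + 10.20 = 195.45
Eq. 4: 1.0(101) - 0.6(59) = 101.00 - 35.40 = 65.60
Combination 4 gives the minimum: 65.60 psf.

65.60 psf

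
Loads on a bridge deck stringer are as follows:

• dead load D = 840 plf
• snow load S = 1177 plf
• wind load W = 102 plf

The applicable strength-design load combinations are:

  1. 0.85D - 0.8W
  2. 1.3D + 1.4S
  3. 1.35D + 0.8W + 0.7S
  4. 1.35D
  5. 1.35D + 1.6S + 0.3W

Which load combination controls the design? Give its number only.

Combination 5

1. 0.85(840) - 0.8(102) = 714.0 - 81.6 = 632.4
2. 1.3(840) + 1.4(1177) = 1092.0 + 1647.8 = 2739.8
3. 1.35(840) + 0.8(102) + 0.7(1177) = 1134.0 + 81.6 + 823.9 = 2039.5
4. 1.35(840) = 1134.0
5. 1.35(840) + 1.6(1177) + 0.3(102) = 1134.0 + 1883.2 + 30.6 = 3047.8
The largest value is 3047.8 plf from combination 5.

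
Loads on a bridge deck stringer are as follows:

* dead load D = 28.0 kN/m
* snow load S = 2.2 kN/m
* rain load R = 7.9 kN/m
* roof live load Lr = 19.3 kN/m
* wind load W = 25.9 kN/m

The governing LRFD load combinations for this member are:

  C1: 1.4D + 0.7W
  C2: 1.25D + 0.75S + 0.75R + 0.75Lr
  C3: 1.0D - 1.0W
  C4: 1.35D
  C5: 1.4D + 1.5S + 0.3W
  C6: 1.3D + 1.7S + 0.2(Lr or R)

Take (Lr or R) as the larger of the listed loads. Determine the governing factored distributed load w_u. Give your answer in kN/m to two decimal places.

57.33 kN/m

(Lr or R) → Lr = 19.3 kN/m.
C1: 1.4(28.0) + 0.7(25.9) = 39.20 + 18.13 = 57.33
C2: 1.25(28.0) + 0.75(2.2) + 0.75(7.9) + 0.75(19.3) = 57.05
C3: 1.0(28.0) - 1.0(25.9) = 28.00 - 25.90 = 2.10
C4: 1.35(28.0) = 37.80
C5: 1.4(28.0) + 1.5(2.2) + 0.3(25.9) = 39.20 + 3.30 + 7.77 = 50.27
C6: 1.3(28.0) + 1.7(2.2) + 0.2(19.3) = 36.40 + 3.74 + 3.86 = 44.00
Combination 1 governs: w_u = 57.33 kN/m.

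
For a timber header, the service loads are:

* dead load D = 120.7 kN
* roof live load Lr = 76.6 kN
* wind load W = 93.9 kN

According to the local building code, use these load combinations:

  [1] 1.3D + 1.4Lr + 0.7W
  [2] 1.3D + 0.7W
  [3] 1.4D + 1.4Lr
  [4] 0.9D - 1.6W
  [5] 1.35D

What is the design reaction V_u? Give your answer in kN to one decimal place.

[1] 1.3(120.7) + 1.4(76.6) + 0.7(93.9) = 329.9
[2] 1.3(120.7) + 0.7(93.9) = 222.6
[3] 1.4(120.7) + 1.4(76.6) = 276.2
[4] 0.9(120.7) - 1.6(93.9) = -41.6
[5] 1.35(120.7) = 162.9
Maximum is from combination 1.

329.9 kN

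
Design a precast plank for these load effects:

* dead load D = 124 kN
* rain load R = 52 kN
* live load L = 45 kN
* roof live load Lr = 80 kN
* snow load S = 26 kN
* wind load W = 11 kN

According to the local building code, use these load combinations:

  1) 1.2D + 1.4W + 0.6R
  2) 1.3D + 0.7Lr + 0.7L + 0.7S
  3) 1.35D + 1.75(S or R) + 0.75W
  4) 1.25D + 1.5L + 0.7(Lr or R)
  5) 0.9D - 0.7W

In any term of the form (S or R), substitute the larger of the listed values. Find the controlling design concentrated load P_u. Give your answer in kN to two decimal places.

(S or R) → R = 52 kN; (Lr or R) → Lr = 80 kN.
1) 1.2(124) + 1.4(11) + 0.6(52) = 148.80 + 15.40 + 31.20 = 195.40
2) 1.3(124) + 0.7(80) + 0.7(45) + 0.7(26) = 161.20 + 56.00 + 31.50 + 18.20 = 266.90
3) 1.35(124) + 1.75(52) + 0.75(11) = 167.40 + 91.00 + 8.25 = 266.65
4) 1.25(124) + 1.5(45) + 0.7(80) = 155.00 + 67.50 + 56.00 = 278.50
5) 0.9(124) - 0.7(11) = 111.60 - 7.70 = 103.90
Combination 4 governs: P_u = 278.50 kN.

278.50 kN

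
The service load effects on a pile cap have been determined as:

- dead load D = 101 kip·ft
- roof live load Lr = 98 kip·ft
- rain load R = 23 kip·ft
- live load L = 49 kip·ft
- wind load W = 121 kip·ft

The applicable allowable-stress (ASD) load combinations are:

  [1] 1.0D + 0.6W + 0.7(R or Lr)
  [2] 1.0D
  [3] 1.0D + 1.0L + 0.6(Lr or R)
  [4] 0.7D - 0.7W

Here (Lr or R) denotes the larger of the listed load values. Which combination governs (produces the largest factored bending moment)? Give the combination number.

(R or Lr) → Lr = 98 kip·ft; (Lr or R) → Lr = 98 kip·ft.
[1] 1.0(101) + 0.6(121) + 0.7(98) = 242.2
[2] 1.0(101) = 101.0
[3] 1.0(101) + 1.0(49) + 0.6(98) = 208.8
[4] 0.7(101) - 0.7(121) = -14.0
The largest value is 242.2 kip·ft from combination 1.

Combination 1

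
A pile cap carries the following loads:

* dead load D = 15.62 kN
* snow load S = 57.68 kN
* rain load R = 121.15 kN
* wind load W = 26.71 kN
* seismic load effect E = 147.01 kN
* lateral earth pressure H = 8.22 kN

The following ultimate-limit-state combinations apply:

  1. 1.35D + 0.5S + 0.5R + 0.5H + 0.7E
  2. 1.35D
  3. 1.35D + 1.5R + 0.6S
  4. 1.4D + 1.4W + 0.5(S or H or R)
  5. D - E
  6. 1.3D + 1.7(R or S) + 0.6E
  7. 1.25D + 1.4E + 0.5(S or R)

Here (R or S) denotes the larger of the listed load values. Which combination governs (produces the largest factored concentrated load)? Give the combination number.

(S or H or R) → R = 121.15 kN; (R or S) → R = 121.15 kN; (S or R) → R = 121.15 kN.
1. 1.35(15.62) + 0.5(57.68) + 0.5(121.15) + 0.5(8.22) + 0.7(147.01) = 217.52
2. 1.35(15.62) = 21.09
3. 1.35(15.62) + 1.5(121.15) + 0.6(57.68) = 237.42
4. 1.4(15.62) + 1.4(26.71) + 0.5(121.15) = 21.87 + 37.39 + 60.58 = 119.84
5. 1.0(15.62) - 1.0(147.01) = 15.62 - 147.01 = -131.39
6. 1.3(15.62) + 1.7(121.15) + 0.6(147.01) = 314.47
7. 1.25(15.62) + 1.4(147.01) + 0.5(121.15) = 285.91
The largest value is 314.47 kN from combination 6.

Combination 6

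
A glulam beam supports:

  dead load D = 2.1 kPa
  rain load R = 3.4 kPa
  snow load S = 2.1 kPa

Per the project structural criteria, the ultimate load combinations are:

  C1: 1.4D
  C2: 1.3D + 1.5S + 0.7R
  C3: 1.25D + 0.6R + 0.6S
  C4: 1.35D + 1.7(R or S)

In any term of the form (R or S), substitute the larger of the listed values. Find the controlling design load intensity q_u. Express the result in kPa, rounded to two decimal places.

(R or S) → R = 3.4 kPa.
C1: 1.4(2.1) = 2.94
C2: 1.3(2.1) + 1.5(2.1) + 0.7(3.4) = 2.73 + 3.15 + 2.38 = 8.26
C3: 1.25(2.1) + 0.6(3.4) + 0.6(2.1) = 2.63 + 2.04 + 1.26 = 5.93
C4: 1.35(2.1) + 1.7(3.4) = 2.84 + 5.78 = 8.62
Combination 4 governs: q_u = 8.62 kPa.

8.62 kPa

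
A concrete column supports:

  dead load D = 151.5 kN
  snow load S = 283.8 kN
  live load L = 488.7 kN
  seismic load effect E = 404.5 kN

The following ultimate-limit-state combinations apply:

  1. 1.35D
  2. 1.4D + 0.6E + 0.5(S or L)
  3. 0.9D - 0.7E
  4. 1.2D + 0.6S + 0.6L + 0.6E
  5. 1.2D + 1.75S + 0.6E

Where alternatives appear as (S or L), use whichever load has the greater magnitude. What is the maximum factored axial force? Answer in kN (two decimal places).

921.15 kN

(S or L) → L = 488.7 kN.
1. 1.35(151.5) = 204.53
2. 1.4(151.5) + 0.6(404.5) + 0.5(488.7) = 212.10 + 242.70 + 244.35 = 699.15
3. 0.9(151.5) - 0.7(404.5) = 136.35 - 283.15 = -146.80
4. 1.2(151.5) + 0.6(283.8) + 0.6(488.7) + 0.6(404.5) = 181.80 + 170.28 + 293.22 + 242.70 = 888.00
5. 1.2(151.5) + 1.75(283.8) + 0.6(404.5) = 181.80 + 496.65 + 242.70 = 921.15
Combination 5 governs: N_u = 921.15 kN.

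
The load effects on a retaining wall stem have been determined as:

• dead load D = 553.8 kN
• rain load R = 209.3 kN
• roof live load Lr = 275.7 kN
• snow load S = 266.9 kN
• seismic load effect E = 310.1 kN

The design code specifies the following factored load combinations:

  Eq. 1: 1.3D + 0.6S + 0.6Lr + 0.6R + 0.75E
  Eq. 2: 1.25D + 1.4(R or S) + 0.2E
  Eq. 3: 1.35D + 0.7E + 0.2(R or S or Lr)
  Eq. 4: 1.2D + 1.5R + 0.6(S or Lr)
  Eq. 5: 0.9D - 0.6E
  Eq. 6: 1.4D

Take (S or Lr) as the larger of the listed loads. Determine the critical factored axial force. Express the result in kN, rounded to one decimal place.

(R or S) → S = 266.9 kN; (R or S or Lr) → Lr = 275.7 kN; (S or Lr) → Lr = 275.7 kN.
Eq. 1: 1.3(553.8) + 0.6(266.9) + 0.6(275.7) + 0.6(209.3) + 0.75(310.1) = 1403.7
Eq. 2: 1.25(553.8) + 1.4(266.9) + 0.2(310.1) = 1127.9
Eq. 3: 1.35(553.8) + 0.7(310.1) + 0.2(275.7) = 1019.8
Eq. 4: 1.2(553.8) + 1.5(209.3) + 0.6(275.7) = 1143.9
Eq. 5: 0.9(553.8) - 0.6(310.1) = 312.4
Eq. 6: 1.4(553.8) = 775.3
The controlling combination is 1, giving 1403.7 kN.

1403.7 kN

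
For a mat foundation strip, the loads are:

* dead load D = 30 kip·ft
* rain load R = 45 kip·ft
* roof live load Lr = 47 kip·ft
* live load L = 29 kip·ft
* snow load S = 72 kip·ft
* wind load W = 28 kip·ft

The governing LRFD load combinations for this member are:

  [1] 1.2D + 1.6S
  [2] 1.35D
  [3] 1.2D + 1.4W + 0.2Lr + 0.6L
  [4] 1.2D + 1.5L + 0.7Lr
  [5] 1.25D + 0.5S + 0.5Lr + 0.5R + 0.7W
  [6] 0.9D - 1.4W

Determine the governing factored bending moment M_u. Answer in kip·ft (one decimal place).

[1] 1.2(30) + 1.6(72) = 151.2
[2] 1.35(30) = 40.5
[3] 1.2(30) + 1.4(28) + 0.2(47) + 0.6(29) = 102.0
[4] 1.2(30) + 1.5(29) + 0.7(47) = 112.4
[5] 1.25(30) + 0.5(72) + 0.5(47) + 0.5(45) + 0.7(28) = 139.1
[6] 0.9(30) - 1.4(28) = -12.2
The controlling combination is 1, giving 151.2 kip·ft.

151.2 kip·ft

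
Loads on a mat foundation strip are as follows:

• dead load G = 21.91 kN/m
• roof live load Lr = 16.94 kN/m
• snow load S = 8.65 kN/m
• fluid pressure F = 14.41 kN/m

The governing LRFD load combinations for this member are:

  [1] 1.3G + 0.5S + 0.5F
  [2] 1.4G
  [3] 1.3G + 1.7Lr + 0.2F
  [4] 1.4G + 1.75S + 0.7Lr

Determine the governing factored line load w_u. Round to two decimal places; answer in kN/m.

60.16 kN/m

[1] 1.3(21.91) + 0.5(8.65) + 0.5(14.41) = 40.01
[2] 1.4(21.91) = 30.67
[3] 1.3(21.91) + 1.7(16.94) + 0.2(14.41) = 28.48 + 28.80 + 2.88 = 60.16
[4] 1.4(21.91) + 1.75(8.65) + 0.7(16.94) = 30.67 + 15.14 + 11.86 = 57.67
Combination 3 governs: w_u = 60.16 kN/m.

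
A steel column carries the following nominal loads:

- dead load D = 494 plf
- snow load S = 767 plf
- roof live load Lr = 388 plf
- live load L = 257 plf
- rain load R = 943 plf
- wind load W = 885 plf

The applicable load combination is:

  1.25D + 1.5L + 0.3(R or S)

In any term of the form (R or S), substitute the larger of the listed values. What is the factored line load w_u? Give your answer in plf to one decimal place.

1285.9 plf

(R or S) → R = 943 plf.
1.25(494) + 1.5(257) + 0.3(943) = 617.5 + 385.5 + 282.9 = 1285.9
w_u = 1285.9 plf.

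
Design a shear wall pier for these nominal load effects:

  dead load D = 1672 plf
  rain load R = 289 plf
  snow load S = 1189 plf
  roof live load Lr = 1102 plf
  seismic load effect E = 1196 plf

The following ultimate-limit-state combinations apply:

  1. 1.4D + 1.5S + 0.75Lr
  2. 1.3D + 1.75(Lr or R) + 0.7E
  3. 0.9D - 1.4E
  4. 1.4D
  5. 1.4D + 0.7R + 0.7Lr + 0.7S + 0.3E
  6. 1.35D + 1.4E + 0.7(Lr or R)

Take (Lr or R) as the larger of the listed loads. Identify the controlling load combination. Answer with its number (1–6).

(Lr or R) → Lr = 1102 plf.
1. 1.4(1672) + 1.5(1189) + 0.75(1102) = 2340.80 + 1783.50 + 826.50 = 4950.80
2. 1.3(1672) + 1.75(1102) + 0.7(1196) = 2173.60 + 1928.50 + 837.20 = 4939.30
3. 0.9(1672) - 1.4(1196) = 1504.80 - 1674.40 = -169.60
4. 1.4(1672) = 2340.80
5. 1.4(1672) + 0.7(289) + 0.7(1102) + 0.7(1189) + 0.3(1196) = 2340.80 + 202.30 + 771.40 + 832.30 + 358.80 = 4505.60
6. 1.35(1672) + 1.4(1196) + 0.7(1102) = 2257.20 + 1674.40 + 771.40 = 4703.00
The largest value is 4950.80 plf from combination 1.

Combination 1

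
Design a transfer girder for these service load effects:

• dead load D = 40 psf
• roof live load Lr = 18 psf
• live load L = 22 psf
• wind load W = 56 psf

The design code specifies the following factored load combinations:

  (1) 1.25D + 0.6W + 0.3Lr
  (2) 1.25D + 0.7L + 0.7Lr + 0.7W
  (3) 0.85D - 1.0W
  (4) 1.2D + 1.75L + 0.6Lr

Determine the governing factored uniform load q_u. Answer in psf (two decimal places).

(1) 1.25(40) + 0.6(56) + 0.3(18) = 50.00 + 33.60 + 5.40 = 89.00
(2) 1.25(40) + 0.7(22) + 0.7(18) + 0.7(56) = 50.00 + 15.40 + 12.60 + 39.20 = 117.20
(3) 0.85(40) - 1.0(56) = 34.00 - 56.00 = -22.00
(4) 1.2(40) + 1.75(22) + 0.6(18) = 48.00 + 38.50 + 10.80 = 97.30
The controlling combination is 2, giving 117.20 psf.

117.20 psf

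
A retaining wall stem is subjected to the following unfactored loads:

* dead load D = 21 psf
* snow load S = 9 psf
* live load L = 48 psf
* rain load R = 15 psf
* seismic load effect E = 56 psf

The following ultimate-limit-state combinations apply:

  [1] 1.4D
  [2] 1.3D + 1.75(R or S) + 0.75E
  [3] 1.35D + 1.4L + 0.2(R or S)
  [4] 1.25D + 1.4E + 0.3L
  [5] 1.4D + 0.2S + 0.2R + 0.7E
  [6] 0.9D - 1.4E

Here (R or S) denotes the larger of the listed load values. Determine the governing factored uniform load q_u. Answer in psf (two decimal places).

(R or S) → R = 15 psf.
[1] 1.4(21) = 29.40
[2] 1.3(21) + 1.75(15) + 0.75(56) = 27.30 + 26.25 + 42.00 = 95.55
[3] 1.35(21) + 1.4(48) + 0.2(15) = 28.35 + 67.20 + 3.00 = 98.55
[4] 1.25(21) + 1.4(56) + 0.3(48) = 26.25 + 78.40 + 14.40 = 119.05
[5] 1.4(21) + 0.2(9) + 0.2(15) + 0.7(56) = 29.40 + 1.80 + 3.00 + 39.20 = 73.40
[6] 0.9(21) - 1.4(56) = 18.90 - 78.40 = -59.50
Combination 4 governs: q_u = 119.05 psf.

119.05 psf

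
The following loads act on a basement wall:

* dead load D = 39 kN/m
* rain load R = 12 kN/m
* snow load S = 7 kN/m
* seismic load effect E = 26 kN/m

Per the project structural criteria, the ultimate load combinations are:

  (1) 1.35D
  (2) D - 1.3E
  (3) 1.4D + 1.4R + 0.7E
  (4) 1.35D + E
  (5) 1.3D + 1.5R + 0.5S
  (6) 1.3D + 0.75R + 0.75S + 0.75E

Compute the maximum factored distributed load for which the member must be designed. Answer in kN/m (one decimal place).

89.6 kN/m

(1) 1.35(39) = 52.7
(2) 1.0(39) - 1.3(26) = 5.2
(3) 1.4(39) + 1.4(12) + 0.7(26) = 89.6
(4) 1.35(39) + 1.0(26) = 78.7
(5) 1.3(39) + 1.5(12) + 0.5(7) = 72.2
(6) 1.3(39) + 0.75(12) + 0.75(7) + 0.75(26) = 84.5
Maximum is from combination 3.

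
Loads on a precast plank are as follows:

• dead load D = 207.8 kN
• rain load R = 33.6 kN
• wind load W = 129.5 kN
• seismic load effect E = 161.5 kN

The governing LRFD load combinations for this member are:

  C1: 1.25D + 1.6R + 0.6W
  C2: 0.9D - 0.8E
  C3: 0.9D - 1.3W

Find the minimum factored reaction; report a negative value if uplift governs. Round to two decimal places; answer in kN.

18.67 kN

C1: 1.25(207.8) + 1.6(33.6) + 0.6(129.5) = 259.75 + 53.76 + 77.70 = 391.21
C2: 0.9(207.8) - 0.8(161.5) = 187.02 - 129.20 = 57.82
C3: 0.9(207.8) - 1.3(129.5) = 187.02 - 168.35 = 18.67
Combination 3 gives the minimum: 18.67 kN.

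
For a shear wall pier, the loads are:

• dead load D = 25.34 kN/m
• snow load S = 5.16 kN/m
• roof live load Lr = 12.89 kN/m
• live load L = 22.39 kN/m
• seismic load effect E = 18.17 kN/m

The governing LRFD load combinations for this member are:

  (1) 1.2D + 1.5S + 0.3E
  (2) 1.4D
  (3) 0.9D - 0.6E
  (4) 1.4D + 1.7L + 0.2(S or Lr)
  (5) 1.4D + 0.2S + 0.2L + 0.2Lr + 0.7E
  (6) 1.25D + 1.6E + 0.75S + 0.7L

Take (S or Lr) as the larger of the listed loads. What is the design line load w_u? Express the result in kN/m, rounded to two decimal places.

80.29 kN/m

(S or Lr) → Lr = 12.89 kN/m.
(1) 1.2(25.34) + 1.5(5.16) + 0.3(18.17) = 43.60
(2) 1.4(25.34) = 35.48
(3) 0.9(25.34) - 0.6(18.17) = 11.90
(4) 1.4(25.34) + 1.7(22.39) + 0.2(12.89) = 76.12
(5) 1.4(25.34) + 0.2(5.16) + 0.2(22.39) + 0.2(12.89) + 0.7(18.17) = 56.28
(6) 1.25(25.34) + 1.6(18.17) + 0.75(5.16) + 0.7(22.39) = 80.29
The controlling combination is 6, giving 80.29 kN/m.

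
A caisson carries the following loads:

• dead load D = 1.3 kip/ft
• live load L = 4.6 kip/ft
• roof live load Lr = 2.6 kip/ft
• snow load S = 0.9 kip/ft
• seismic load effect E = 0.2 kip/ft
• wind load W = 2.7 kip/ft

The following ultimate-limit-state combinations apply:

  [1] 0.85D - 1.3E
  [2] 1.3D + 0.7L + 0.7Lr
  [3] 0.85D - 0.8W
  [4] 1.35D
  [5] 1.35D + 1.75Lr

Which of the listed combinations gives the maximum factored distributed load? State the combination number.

[1] 0.85(1.3) - 1.3(0.2) = 0.8
[2] 1.3(1.3) + 0.7(4.6) + 0.7(2.6) = 6.7
[3] 0.85(1.3) - 0.8(2.7) = -1.1
[4] 1.35(1.3) = 1.8
[5] 1.35(1.3) + 1.75(2.6) = 6.3
The largest value is 6.7 kip/ft from combination 2.

Combination 2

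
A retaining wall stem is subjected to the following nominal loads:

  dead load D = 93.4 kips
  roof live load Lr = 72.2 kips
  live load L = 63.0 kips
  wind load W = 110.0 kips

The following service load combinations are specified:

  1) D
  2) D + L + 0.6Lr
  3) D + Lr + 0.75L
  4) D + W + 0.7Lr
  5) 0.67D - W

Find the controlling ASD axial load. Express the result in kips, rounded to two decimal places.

253.94 kips

1) 1.0(93.4) = 93.40
2) 1.0(93.4) + 1.0(63.0) + 0.6(72.2) = 93.40 + 63.00 + 43.32 = 199.72
3) 1.0(93.4) + 1.0(72.2) + 0.75(63.0) = 93.40 + 72.20 + 47.25 = 212.85
4) 1.0(93.4) + 1.0(110.0) + 0.7(72.2) = 93.40 + 110.00 + 50.54 = 253.94
5) 0.67(93.4) - 1.0(110.0) = 62.58 - 110.00 = -47.42
Maximum is from combination 4.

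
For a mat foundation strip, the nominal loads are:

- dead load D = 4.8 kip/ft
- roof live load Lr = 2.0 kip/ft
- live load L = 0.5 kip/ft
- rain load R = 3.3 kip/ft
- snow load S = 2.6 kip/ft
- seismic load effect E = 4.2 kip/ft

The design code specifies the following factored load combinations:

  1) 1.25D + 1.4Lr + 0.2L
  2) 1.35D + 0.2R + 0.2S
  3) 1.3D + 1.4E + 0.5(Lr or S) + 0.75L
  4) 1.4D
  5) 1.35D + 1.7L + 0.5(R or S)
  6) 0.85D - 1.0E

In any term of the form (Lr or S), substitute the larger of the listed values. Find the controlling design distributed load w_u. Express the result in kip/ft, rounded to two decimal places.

(Lr or S) → S = 2.6 kip/ft; (R or S) → R = 3.3 kip/ft.
1) 1.25(4.8) + 1.4(2.0) + 0.2(0.5) = 6.00 + 2.80 + 0.10 = 8.90
2) 1.35(4.8) + 0.2(3.3) + 0.2(2.6) = 6.48 + 0.66 + 0.52 = 7.66
3) 1.3(4.8) + 1.4(4.2) + 0.5(2.6) + 0.75(0.5) = 6.24 + 5.88 + 1.30 + 0.38 = 13.80
4) 1.4(4.8) = 6.72
5) 1.35(4.8) + 1.7(0.5) + 0.5(3.3) = 6.48 + 0.85 + 1.65 = 8.98
6) 0.85(4.8) - 1.0(4.2) = 4.08 - 4.20 = -0.12
Maximum is from combination 3.

13.80 kip/ft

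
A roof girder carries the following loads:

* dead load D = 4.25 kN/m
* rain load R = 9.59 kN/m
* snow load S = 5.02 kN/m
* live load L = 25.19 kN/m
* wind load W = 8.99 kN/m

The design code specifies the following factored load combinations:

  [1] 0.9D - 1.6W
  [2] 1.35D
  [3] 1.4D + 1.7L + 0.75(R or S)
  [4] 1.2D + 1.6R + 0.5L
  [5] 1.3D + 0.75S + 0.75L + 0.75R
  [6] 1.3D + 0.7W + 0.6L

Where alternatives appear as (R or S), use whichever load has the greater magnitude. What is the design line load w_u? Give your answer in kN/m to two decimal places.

(R or S) → R = 9.59 kN/m.
[1] 0.9(4.25) - 1.6(8.99) = -10.56
[2] 1.35(4.25) = 5.74
[3] 1.4(4.25) + 1.7(25.19) + 0.75(9.59) = 55.97
[4] 1.2(4.25) + 1.6(9.59) + 0.5(25.19) = 5.10 + 15.34 + 12.60 = 33.04
[5] 1.3(4.25) + 0.75(5.02) + 0.75(25.19) + 0.75(9.59) = 5.53 + 3.77 + 18.89 + 7.19 = 35.38
[6] 1.3(4.25) + 0.7(8.99) + 0.6(25.19) = 5.53 + 6.29 + 15.11 = 26.93
Combination 3 governs: w_u = 55.97 kN/m.

55.97 kN/m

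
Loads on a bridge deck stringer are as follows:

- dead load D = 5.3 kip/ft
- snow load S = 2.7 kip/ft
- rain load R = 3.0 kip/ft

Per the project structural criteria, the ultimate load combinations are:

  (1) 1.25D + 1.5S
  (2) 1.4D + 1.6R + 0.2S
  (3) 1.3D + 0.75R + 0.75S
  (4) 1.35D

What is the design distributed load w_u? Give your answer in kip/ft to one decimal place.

12.8 kip/ft

(1) 1.25(5.3) + 1.5(2.7) = 10.7
(2) 1.4(5.3) + 1.6(3.0) + 0.2(2.7) = 12.8
(3) 1.3(5.3) + 0.75(3.0) + 0.75(2.7) = 11.2
(4) 1.35(5.3) = 7.2
Combination 2 governs: w_u = 12.8 kip/ft.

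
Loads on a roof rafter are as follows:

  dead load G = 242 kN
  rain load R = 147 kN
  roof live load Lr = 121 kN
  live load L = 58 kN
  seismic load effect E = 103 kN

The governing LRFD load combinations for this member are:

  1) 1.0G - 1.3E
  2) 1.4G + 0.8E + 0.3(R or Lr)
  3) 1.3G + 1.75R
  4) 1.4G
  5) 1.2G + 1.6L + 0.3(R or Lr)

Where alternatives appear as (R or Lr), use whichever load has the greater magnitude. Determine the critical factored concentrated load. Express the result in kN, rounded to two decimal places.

571.85 kN

(R or Lr) → R = 147 kN.
1) 1.0(242) - 1.3(103) = 242.00 - 133.90 = 108.10
2) 1.4(242) + 0.8(103) + 0.3(147) = 338.80 + 82.40 + 44.10 = 465.30
3) 1.3(242) + 1.75(147) = 314.60 + 257.25 = 571.85
4) 1.4(242) = 338.80
5) 1.2(242) + 1.6(58) + 0.3(147) = 290.40 + 92.80 + 44.10 = 427.30
Combination 3 governs: P_u = 571.85 kN.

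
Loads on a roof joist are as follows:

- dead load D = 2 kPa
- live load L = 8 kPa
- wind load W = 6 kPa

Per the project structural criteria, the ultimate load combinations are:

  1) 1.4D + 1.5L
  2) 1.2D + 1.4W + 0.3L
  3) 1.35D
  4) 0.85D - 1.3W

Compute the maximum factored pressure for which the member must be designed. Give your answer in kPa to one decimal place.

14.8 kPa

1) 1.4(2) + 1.5(8) = 2.8 + 12.0 = 14.8
2) 1.2(2) + 1.4(6) + 0.3(8) = 2.4 + 8.4 + 2.4 = 13.2
3) 1.35(2) = 2.7
4) 0.85(2) - 1.3(6) = 1.7 - 7.8 = -6.1
Maximum is from combination 1.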